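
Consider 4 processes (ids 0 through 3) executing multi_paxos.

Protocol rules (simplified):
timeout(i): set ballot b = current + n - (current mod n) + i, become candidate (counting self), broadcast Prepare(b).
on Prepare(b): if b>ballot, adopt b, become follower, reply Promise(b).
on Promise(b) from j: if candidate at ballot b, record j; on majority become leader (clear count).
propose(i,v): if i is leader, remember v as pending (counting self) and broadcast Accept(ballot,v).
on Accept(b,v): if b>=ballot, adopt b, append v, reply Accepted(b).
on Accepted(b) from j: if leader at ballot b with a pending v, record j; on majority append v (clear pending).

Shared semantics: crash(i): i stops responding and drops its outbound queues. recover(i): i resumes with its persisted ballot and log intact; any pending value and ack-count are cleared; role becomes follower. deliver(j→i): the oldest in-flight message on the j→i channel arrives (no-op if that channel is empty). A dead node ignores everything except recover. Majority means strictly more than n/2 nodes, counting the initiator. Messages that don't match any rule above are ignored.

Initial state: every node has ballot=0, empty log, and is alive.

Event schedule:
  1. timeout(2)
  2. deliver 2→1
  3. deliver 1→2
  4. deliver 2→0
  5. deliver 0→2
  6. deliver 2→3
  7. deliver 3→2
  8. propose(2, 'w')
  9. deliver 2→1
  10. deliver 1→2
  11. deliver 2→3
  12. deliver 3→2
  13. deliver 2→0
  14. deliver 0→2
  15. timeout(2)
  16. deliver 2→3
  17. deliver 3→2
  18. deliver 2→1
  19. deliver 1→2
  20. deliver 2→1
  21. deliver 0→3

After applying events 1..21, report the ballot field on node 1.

[1] timeout(2) → N2(cand b6 [-])
[2] deliver 2→1 → N1(foll b6 [-])
[3] deliver 1→2 → ∅
[4] deliver 2→0 → N0(foll b6 [-])
[5] deliver 0→2 → N2(lead b6 [-])
[6] deliver 2→3 → N3(foll b6 [-])
[7] deliver 3→2 → ∅
[8] propose(2,'w') → ∅
[9] deliver 2→1 → N1(foll b6 [w])
[10] deliver 1→2 → ∅
[11] deliver 2→3 → N3(foll b6 [w])
[12] deliver 3→2 → N2(lead b6 [w])
[13] deliver 2→0 → N0(foll b6 [w])
[14] deliver 0→2 → ∅
[15] timeout(2) → N2(cand b10 [w])
[16] deliver 2→3 → N3(foll b10 [w])
[17] deliver 3→2 → ∅
[18] deliver 2→1 → N1(foll b10 [w])
[19] deliver 1→2 → N2(lead b10 [w])
[20] deliver 2→1 → ∅
[21] deliver 0→3 → ∅

10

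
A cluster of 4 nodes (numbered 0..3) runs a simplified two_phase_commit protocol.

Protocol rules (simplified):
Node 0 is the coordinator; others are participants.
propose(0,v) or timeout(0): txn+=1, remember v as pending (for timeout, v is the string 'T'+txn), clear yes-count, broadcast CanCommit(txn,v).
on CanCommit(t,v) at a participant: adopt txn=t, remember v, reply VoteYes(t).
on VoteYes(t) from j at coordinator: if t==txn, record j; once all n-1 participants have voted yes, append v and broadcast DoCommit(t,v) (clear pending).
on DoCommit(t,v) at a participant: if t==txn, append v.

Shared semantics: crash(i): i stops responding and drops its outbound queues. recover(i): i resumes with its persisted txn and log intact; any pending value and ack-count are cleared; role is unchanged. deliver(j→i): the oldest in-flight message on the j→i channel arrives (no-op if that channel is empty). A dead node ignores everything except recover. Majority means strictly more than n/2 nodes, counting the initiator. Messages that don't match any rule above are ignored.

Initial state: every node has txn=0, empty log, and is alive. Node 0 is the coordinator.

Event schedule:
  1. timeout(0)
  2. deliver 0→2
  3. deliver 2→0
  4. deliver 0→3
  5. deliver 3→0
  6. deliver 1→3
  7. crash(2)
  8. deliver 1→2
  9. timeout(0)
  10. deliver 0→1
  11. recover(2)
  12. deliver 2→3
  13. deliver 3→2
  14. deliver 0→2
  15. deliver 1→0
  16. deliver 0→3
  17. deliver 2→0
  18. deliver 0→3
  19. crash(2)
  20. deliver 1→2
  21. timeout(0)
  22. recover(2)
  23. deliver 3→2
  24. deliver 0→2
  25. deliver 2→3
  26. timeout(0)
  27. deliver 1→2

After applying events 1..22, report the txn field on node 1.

1

[1] timeout(0) → N0(coor t1 [-])
[2] deliver 0→2 → N2(part t1 [-])
[3] deliver 2→0 → ∅
[4] deliver 0→3 → N3(part t1 [-])
[5] deliver 3→0 → ∅
[6] deliver 1→3 → ∅
[7] crash(2) → N2(✗part t1 [-])
[8] deliver 1→2 → ∅
[9] timeout(0) → N0(coor t2 [-])
[10] deliver 0→1 → N1(part t1 [-])
[11] recover(2) → N2(part t1 [-])
[12] deliver 2→3 → ∅
[13] deliver 3→2 → ∅
[14] deliver 0→2 → N2(part t2 [-])
[15] deliver 1→0 → ∅
[16] deliver 0→3 → N3(part t2 [-])
[17] deliver 2→0 → ∅
[18] deliver 0→3 → ∅
[19] crash(2) → N2(✗part t2 [-])
[20] deliver 1→2 → ∅
[21] timeout(0) → N0(coor t3 [-])
[22] recover(2) → N2(part t2 [-])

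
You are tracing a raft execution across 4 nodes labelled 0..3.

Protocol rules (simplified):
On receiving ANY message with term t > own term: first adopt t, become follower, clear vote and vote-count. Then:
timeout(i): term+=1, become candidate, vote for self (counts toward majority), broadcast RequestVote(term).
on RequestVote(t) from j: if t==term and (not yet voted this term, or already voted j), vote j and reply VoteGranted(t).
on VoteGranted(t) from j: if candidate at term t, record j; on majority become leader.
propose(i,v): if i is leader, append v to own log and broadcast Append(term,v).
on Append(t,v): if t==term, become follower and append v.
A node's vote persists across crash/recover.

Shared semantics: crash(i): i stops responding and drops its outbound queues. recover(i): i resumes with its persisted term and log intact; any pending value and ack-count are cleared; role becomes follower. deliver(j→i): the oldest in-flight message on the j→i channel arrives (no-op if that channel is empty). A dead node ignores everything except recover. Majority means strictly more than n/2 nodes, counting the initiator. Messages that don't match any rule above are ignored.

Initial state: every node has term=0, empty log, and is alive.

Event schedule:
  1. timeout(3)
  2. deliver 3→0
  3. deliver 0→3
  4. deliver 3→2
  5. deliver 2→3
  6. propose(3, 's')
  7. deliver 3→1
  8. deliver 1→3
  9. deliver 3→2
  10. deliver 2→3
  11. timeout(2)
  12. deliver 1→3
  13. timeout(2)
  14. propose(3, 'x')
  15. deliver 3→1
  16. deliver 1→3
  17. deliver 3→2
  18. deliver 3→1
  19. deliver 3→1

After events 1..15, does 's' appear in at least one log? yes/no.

yes

[1] timeout(3) → N3(cand t1 [-])
[2] deliver 3→0 → N0(foll t1 [-])
[3] deliver 0→3 → ∅
[4] deliver 3→2 → N2(foll t1 [-])
[5] deliver 2→3 → N3(lead t1 [-])
[6] propose(3,'s') → N3(lead t1 [s])
[7] deliver 3→1 → N1(foll t1 [-])
[8] deliver 1→3 → ∅
[9] deliver 3→2 → N2(foll t1 [s])
[10] deliver 2→3 → ∅
[11] timeout(2) → N2(cand t2 [s])
[12] deliver 1→3 → ∅
[13] timeout(2) → N2(cand t3 [s])
[14] propose(3,'x') → N3(lead t1 [s,x])
[15] deliver 3→1 → N1(foll t1 [s])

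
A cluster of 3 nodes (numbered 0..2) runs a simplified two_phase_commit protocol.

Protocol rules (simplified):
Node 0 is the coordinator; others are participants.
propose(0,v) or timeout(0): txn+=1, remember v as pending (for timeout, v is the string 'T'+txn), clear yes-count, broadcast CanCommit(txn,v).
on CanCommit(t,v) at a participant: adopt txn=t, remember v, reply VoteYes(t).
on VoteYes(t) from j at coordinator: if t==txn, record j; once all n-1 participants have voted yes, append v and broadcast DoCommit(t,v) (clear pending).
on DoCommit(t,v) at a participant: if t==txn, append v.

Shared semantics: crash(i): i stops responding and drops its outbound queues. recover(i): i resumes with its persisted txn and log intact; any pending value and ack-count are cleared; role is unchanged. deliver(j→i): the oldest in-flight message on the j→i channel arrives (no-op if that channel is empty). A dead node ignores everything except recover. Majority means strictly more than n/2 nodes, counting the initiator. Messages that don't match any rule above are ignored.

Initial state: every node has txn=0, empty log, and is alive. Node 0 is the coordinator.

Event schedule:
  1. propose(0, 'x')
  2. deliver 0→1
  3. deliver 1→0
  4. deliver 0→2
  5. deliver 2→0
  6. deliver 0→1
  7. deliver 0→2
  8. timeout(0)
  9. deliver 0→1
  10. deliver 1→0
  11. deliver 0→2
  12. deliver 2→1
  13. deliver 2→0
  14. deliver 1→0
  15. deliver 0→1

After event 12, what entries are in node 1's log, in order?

e1 propose(0,'x'): 0[coor,t=1,-]
e2 deliver 0→1: 1[part,t=1,-]
e3 deliver 1→0: ·
e4 deliver 0→2: 2[part,t=1,-]
e5 deliver 2→0: 0[coor,t=1,x]
e6 deliver 0→1: 1[part,t=1,x]
e7 deliver 0→2: 2[part,t=1,x]
e8 timeout(0): 0[coor,t=2,x]
e9 deliver 0→1: 1[part,t=2,x]
e10 deliver 1→0: ·
e11 deliver 0→2: 2[part,t=2,x]
e12 deliver 2→1: ·

x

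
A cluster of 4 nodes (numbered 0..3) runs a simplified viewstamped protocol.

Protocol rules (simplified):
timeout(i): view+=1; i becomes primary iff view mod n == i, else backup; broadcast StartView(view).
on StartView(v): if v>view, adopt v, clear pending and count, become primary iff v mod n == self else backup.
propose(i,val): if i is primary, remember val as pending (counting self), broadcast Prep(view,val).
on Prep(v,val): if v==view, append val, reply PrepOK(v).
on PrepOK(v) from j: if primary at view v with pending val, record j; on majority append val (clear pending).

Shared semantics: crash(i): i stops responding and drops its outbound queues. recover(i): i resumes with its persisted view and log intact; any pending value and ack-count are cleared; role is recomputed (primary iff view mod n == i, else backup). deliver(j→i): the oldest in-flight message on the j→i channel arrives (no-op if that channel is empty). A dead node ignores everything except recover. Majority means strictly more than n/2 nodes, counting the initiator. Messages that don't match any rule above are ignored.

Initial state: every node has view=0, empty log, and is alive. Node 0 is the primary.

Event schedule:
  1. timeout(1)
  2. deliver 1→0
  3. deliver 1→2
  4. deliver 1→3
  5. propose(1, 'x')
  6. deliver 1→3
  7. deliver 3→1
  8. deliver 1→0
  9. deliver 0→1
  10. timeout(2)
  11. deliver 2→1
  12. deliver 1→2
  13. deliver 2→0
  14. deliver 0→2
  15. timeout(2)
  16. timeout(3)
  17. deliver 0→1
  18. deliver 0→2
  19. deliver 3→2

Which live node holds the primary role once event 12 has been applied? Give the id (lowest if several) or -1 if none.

2

[1] timeout(1) → N1(prim v1 [-])
[2] deliver 1→0 → N0(back v1 [-])
[3] deliver 1→2 → N2(back v1 [-])
[4] deliver 1→3 → N3(back v1 [-])
[5] propose(1,'x') → ∅
[6] deliver 1→3 → N3(back v1 [x])
[7] deliver 3→1 → ∅
[8] deliver 1→0 → N0(back v1 [x])
[9] deliver 0→1 → N1(prim v1 [x])
[10] timeout(2) → N2(prim v2 [-])
[11] deliver 2→1 → N1(back v2 [x])
[12] deliver 1→2 → ∅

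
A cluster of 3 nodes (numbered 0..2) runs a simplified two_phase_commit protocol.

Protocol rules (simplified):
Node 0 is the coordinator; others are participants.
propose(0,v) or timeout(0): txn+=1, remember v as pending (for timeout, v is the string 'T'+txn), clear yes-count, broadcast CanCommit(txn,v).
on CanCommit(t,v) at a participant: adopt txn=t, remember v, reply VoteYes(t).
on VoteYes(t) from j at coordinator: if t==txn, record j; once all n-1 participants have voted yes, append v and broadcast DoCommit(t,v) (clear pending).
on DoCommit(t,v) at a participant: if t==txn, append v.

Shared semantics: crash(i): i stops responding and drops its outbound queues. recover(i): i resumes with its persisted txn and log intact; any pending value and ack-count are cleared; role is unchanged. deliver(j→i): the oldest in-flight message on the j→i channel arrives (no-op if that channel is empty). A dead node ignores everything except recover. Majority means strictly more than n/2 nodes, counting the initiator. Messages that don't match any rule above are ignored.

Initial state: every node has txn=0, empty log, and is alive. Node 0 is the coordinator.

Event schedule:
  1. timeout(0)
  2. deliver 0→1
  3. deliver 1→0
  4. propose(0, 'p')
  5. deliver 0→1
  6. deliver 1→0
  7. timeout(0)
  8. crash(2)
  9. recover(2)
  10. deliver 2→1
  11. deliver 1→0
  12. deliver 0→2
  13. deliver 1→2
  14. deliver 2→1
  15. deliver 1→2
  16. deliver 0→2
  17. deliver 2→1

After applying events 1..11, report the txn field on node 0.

e1 timeout(0): 0[coor,t=1,-]
e2 deliver 0→1: 1[part,t=1,-]
e3 deliver 1→0: ·
e4 propose(0,'p'): 0[coor,t=2,-]
e5 deliver 0→1: 1[part,t=2,-]
e6 deliver 1→0: ·
e7 timeout(0): 0[coor,t=3,-]
e8 crash(2): 2[✗part,t=0,-]
e9 recover(2): 2[part,t=0,-]
e10 deliver 2→1: ·
e11 deliver 1→0: ·

3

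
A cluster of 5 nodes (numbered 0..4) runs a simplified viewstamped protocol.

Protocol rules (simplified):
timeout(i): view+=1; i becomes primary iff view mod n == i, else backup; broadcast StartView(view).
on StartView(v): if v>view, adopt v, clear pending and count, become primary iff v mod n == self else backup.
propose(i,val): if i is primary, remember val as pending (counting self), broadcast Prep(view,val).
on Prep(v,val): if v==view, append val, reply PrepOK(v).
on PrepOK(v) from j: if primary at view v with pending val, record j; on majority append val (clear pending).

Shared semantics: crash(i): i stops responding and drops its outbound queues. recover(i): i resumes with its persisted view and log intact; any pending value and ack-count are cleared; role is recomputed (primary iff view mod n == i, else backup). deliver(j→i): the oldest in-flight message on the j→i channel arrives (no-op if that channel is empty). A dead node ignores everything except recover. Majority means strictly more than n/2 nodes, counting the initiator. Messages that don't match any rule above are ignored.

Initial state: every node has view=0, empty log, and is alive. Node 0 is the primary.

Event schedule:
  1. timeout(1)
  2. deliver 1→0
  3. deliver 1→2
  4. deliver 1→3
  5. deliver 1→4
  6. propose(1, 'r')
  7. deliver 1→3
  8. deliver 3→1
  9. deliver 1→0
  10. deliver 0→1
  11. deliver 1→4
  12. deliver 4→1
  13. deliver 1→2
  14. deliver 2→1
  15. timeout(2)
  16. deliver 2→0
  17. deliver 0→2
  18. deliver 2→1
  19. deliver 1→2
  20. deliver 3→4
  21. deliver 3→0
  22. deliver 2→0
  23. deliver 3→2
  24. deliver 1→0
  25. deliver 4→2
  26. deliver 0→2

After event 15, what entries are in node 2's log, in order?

r

[1] timeout(1) → N1(prim v1 [-])
[2] deliver 1→0 → N0(back v1 [-])
[3] deliver 1→2 → N2(back v1 [-])
[4] deliver 1→3 → N3(back v1 [-])
[5] deliver 1→4 → N4(back v1 [-])
[6] propose(1,'r') → ∅
[7] deliver 1→3 → N3(back v1 [r])
[8] deliver 3→1 → ∅
[9] deliver 1→0 → N0(back v1 [r])
[10] deliver 0→1 → N1(prim v1 [r])
[11] deliver 1→4 → N4(back v1 [r])
[12] deliver 4→1 → ∅
[13] deliver 1→2 → N2(back v1 [r])
[14] deliver 2→1 → ∅
[15] timeout(2) → N2(prim v2 [r])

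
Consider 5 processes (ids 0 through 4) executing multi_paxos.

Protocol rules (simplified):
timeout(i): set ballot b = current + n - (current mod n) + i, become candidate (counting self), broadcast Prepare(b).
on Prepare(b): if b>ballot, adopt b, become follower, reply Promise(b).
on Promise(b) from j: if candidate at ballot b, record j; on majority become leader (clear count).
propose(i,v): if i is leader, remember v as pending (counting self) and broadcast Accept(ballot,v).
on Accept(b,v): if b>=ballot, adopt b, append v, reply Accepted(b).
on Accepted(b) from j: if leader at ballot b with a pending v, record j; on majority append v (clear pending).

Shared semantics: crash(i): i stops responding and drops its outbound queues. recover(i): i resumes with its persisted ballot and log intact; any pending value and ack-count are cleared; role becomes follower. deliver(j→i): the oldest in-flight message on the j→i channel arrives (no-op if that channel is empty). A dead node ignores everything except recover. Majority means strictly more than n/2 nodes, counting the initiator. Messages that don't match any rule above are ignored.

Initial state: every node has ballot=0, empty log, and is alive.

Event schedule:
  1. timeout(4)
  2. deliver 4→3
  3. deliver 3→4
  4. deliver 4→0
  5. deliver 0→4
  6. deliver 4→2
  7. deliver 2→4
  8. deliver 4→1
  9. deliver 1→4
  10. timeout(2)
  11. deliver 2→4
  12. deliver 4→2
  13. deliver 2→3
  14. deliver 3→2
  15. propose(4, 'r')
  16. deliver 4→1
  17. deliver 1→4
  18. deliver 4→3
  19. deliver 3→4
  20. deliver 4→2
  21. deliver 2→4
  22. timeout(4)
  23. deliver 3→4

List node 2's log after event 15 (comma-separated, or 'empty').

empty

1. timeout(4):  <4:cand b9 ->
2. deliver 4→3:  <3:foll b9 ->
3. deliver 3→4:  nop
4. deliver 4→0:  <0:foll b9 ->
5. deliver 0→4:  <4:lead b9 ->
6. deliver 4→2:  <2:foll b9 ->
7. deliver 2→4:  nop
8. deliver 4→1:  <1:foll b9 ->
9. deliver 1→4:  nop
10. timeout(2):  <2:cand b12 ->
11. deliver 2→4:  <4:foll b12 ->
12. deliver 4→2:  nop
13. deliver 2→3:  <3:foll b12 ->
14. deliver 3→2:  <2:lead b12 ->
15. propose(4,'r'):  nop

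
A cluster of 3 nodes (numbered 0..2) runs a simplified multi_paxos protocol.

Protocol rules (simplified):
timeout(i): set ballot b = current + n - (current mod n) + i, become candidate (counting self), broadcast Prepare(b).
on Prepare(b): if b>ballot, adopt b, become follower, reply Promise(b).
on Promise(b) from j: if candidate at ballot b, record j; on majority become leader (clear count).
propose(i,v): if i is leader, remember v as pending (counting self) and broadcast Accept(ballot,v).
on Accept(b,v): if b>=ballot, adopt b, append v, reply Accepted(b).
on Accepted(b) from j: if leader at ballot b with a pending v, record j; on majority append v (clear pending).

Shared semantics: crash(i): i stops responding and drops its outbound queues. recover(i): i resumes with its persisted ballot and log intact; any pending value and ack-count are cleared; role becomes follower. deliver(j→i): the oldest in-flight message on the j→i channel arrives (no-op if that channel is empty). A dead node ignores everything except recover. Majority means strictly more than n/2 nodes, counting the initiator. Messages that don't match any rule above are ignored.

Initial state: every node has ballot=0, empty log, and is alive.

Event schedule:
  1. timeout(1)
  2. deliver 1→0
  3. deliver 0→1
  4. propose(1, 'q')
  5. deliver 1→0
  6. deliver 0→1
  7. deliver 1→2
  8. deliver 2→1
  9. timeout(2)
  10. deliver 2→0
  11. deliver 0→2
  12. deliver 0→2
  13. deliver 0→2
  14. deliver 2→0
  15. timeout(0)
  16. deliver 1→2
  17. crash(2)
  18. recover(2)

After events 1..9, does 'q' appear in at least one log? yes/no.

yes

[1] timeout(1) → N1(cand b4 [-])
[2] deliver 1→0 → N0(foll b4 [-])
[3] deliver 0→1 → N1(lead b4 [-])
[4] propose(1,'q') → ∅
[5] deliver 1→0 → N0(foll b4 [q])
[6] deliver 0→1 → N1(lead b4 [q])
[7] deliver 1→2 → N2(foll b4 [-])
[8] deliver 2→1 → ∅
[9] timeout(2) → N2(cand b8 [-])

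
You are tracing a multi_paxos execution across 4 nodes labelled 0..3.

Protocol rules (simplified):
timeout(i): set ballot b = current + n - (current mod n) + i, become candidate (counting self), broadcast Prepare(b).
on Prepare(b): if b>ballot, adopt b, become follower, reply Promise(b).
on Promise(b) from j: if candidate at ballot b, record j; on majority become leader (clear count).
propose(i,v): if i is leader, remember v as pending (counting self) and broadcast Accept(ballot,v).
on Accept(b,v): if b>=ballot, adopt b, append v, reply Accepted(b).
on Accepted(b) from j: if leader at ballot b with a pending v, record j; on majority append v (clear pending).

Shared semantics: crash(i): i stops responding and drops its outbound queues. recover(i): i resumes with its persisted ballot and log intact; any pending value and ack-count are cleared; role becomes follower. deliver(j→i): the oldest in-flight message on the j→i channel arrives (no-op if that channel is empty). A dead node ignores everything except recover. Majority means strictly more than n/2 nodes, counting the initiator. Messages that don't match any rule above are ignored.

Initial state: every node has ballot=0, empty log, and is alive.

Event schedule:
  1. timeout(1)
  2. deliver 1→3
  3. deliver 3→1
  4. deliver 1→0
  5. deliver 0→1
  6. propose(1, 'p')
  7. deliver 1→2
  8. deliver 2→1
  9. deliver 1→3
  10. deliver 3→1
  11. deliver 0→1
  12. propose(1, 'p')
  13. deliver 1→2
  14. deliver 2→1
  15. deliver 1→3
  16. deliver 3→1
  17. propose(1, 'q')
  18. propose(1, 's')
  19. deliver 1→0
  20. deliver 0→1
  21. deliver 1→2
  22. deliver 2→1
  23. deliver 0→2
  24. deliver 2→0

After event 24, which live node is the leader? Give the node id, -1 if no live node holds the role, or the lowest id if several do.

1

1. timeout(1):  <1:cand b5 ->
2. deliver 1→3:  <3:foll b5 ->
3. deliver 3→1:  nop
4. deliver 1→0:  <0:foll b5 ->
5. deliver 0→1:  <1:lead b5 ->
6. propose(1,'p'):  nop
7. deliver 1→2:  <2:foll b5 ->
8. deliver 2→1:  nop
9. deliver 1→3:  <3:foll b5 p>
10. deliver 3→1:  nop
11. deliver 0→1:  nop
12. propose(1,'p'):  nop
13. deliver 1→2:  <2:foll b5 p>
14. deliver 2→1:  nop
15. deliver 1→3:  <3:foll b5 p,p>
16. deliver 3→1:  <1:lead b5 p>
17. propose(1,'q'):  nop
18. propose(1,'s'):  nop
19. deliver 1→0:  <0:foll b5 p>
20. deliver 0→1:  nop
21. deliver 1→2:  <2:foll b5 p,p>
22. deliver 2→1:  <1:lead b5 p,s>
23. deliver 0→2:  nop
24. deliver 2→0:  nop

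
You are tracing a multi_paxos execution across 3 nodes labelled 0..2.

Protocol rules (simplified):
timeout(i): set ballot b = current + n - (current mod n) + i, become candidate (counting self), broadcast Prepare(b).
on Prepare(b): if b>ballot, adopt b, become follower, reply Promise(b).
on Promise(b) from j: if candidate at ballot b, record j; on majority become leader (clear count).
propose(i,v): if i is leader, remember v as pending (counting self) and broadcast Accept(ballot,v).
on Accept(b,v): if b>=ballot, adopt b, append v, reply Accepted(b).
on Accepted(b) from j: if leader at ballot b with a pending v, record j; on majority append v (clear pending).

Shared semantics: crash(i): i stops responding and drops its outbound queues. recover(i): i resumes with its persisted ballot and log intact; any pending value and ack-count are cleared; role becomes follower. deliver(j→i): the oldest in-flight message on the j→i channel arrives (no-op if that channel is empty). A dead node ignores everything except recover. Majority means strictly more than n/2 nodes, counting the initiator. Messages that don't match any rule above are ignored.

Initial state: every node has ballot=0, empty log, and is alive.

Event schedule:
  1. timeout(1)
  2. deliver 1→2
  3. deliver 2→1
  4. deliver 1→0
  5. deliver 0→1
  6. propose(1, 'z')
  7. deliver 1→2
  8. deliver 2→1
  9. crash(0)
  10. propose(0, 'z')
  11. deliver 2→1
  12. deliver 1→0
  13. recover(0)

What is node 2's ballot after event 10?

4

after 1 — timeout(1): n1:cand/b4/[-]
after 2 — deliver 1→2: n2:foll/b4/[-]
after 3 — deliver 2→1: n1:lead/b4/[-]
after 4 — deliver 1→0: n0:foll/b4/[-]
after 5 — deliver 0→1: ·
after 6 — propose(1,'z'): ·
after 7 — deliver 1→2: n2:foll/b4/[z]
after 8 — deliver 2→1: n1:lead/b4/[z]
after 9 — crash(0): n0:✗foll/b4/[-]
after 10 — propose(0,'z'): ·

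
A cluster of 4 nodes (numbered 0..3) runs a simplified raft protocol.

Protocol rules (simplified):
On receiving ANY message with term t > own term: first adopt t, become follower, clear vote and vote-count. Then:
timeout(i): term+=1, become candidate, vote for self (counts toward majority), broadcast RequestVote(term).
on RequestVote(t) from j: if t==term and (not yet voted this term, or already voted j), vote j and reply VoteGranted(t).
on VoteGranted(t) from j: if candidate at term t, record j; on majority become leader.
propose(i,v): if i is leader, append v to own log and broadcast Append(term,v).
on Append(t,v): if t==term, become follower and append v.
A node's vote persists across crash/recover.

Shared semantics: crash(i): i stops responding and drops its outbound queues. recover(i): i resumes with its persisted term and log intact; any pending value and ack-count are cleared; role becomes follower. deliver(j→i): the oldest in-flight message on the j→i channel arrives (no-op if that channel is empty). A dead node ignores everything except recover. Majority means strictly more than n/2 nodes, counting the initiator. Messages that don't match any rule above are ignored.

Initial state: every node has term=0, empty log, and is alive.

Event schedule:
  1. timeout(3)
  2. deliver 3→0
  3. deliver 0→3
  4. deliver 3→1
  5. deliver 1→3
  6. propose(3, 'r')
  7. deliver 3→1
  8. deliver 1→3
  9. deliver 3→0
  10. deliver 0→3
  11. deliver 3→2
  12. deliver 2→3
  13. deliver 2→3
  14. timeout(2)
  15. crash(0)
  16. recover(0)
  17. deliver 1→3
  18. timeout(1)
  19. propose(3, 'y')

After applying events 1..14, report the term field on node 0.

1

after 1 — timeout(3): n3:cand/t1/[-]
after 2 — deliver 3→0: n0:foll/t1/[-]
after 3 — deliver 0→3: ·
after 4 — deliver 3→1: n1:foll/t1/[-]
after 5 — deliver 1→3: n3:lead/t1/[-]
after 6 — propose(3,'r'): n3:lead/t1/[r]
after 7 — deliver 3→1: n1:foll/t1/[r]
after 8 — deliver 1→3: ·
after 9 — deliver 3→0: n0:foll/t1/[r]
after 10 — deliver 0→3: ·
after 11 — deliver 3→2: n2:foll/t1/[-]
after 12 — deliver 2→3: ·
after 13 — deliver 2→3: ·
after 14 — timeout(2): n2:cand/t2/[-]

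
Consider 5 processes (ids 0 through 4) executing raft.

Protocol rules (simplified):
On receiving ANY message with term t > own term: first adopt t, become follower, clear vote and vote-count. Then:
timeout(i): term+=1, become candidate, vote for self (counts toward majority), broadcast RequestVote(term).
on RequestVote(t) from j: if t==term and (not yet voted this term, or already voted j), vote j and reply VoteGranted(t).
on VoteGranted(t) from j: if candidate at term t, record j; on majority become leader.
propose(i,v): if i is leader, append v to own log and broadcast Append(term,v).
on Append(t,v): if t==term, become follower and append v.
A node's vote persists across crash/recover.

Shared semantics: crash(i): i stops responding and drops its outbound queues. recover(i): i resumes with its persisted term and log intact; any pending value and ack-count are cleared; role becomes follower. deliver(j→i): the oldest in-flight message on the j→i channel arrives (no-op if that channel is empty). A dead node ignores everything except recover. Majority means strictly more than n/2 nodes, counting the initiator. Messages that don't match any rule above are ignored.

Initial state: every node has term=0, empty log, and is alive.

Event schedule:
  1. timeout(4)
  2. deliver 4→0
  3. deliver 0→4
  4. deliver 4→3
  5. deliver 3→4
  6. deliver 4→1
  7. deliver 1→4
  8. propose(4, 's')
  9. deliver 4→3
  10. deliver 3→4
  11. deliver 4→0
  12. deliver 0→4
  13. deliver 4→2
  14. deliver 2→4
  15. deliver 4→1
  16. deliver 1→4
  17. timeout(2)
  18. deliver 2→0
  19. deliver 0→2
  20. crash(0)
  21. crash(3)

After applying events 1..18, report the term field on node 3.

1

1. timeout(4):  <4:cand t1 ->
2. deliver 4→0:  <0:foll t1 ->
3. deliver 0→4:  nop
4. deliver 4→3:  <3:foll t1 ->
5. deliver 3→4:  <4:lead t1 ->
6. deliver 4→1:  <1:foll t1 ->
7. deliver 1→4:  nop
8. propose(4,'s'):  <4:lead t1 s>
9. deliver 4→3:  <3:foll t1 s>
10. deliver 3→4:  nop
11. deliver 4→0:  <0:foll t1 s>
12. deliver 0→4:  nop
13. deliver 4→2:  <2:foll t1 ->
14. deliver 2→4:  nop
15. deliver 4→1:  <1:foll t1 s>
16. deliver 1→4:  nop
17. timeout(2):  <2:cand t2 ->
18. deliver 2→0:  <0:foll t2 s>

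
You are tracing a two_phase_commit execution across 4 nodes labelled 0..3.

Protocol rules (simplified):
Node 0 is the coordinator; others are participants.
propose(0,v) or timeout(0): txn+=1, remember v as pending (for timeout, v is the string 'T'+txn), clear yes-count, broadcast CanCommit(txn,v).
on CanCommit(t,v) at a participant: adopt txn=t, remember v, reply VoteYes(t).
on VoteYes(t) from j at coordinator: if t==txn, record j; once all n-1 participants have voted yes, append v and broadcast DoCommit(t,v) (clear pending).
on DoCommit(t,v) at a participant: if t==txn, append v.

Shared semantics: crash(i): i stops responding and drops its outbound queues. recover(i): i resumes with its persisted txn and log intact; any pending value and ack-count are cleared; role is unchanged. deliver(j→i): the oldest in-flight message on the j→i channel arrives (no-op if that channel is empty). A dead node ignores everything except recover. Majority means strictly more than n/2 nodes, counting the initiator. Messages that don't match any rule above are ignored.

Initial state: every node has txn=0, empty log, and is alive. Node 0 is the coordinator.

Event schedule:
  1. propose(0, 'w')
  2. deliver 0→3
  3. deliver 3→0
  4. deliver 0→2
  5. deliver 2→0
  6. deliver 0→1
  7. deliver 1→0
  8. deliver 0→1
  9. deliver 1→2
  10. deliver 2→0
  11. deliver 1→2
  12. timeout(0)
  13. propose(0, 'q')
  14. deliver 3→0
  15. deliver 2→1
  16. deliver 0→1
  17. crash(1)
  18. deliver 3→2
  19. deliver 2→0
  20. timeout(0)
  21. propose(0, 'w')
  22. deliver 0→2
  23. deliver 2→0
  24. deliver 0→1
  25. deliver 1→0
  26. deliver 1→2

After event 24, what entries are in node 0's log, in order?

1. propose(0,'w'):  <0:coor t1 ->
2. deliver 0→3:  <3:part t1 ->
3. deliver 3→0:  nop
4. deliver 0→2:  <2:part t1 ->
5. deliver 2→0:  nop
6. deliver 0→1:  <1:part t1 ->
7. deliver 1→0:  <0:coor t1 w>
8. deliver 0→1:  <1:part t1 w>
9. deliver 1→2:  nop
10. deliver 2→0:  nop
11. deliver 1→2:  nop
12. timeout(0):  <0:coor t2 w>
13. propose(0,'q'):  <0:coor t3 w>
14. deliver 3→0:  nop
15. deliver 2→1:  nop
16. deliver 0→1:  <1:part t2 w>
17. crash(1):  <1:✗part t2 w>
18. deliver 3→2:  nop
19. deliver 2→0:  nop
20. timeout(0):  <0:coor t4 w>
21. propose(0,'w'):  <0:coor t5 w>
22. deliver 0→2:  <2:part t1 w>
23. deliver 2→0:  nop
24. deliver 0→1:  nop

w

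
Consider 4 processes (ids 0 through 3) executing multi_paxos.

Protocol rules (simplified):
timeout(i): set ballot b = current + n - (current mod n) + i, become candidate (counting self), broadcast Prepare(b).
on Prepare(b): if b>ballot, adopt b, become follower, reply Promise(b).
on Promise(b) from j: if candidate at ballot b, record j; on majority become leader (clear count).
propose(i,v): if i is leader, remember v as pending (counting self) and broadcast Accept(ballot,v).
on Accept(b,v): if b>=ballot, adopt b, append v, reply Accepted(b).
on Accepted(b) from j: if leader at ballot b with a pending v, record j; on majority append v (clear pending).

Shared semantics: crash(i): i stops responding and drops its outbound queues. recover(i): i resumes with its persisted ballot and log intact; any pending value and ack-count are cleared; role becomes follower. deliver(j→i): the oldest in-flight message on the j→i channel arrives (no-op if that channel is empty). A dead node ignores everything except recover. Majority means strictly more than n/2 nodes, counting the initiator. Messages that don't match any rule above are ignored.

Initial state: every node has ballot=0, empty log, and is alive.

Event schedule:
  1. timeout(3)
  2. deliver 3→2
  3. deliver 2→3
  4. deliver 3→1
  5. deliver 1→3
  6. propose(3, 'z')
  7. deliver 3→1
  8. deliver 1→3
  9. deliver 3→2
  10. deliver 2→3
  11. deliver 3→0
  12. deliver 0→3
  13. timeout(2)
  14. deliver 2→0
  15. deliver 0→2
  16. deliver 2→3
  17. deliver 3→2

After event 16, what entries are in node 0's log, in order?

empty

after 1 — timeout(3): n3:cand/b7/[-]
after 2 — deliver 3→2: n2:foll/b7/[-]
after 3 — deliver 2→3: ·
after 4 — deliver 3→1: n1:foll/b7/[-]
after 5 — deliver 1→3: n3:lead/b7/[-]
after 6 — propose(3,'z'): ·
after 7 — deliver 3→1: n1:foll/b7/[z]
after 8 — deliver 1→3: ·
after 9 — deliver 3→2: n2:foll/b7/[z]
after 10 — deliver 2→3: n3:lead/b7/[z]
after 11 — deliver 3→0: n0:foll/b7/[-]
after 12 — deliver 0→3: ·
after 13 — timeout(2): n2:cand/b10/[z]
after 14 — deliver 2→0: n0:foll/b10/[-]
after 15 — deliver 0→2: ·
after 16 — deliver 2→3: n3:foll/b10/[z]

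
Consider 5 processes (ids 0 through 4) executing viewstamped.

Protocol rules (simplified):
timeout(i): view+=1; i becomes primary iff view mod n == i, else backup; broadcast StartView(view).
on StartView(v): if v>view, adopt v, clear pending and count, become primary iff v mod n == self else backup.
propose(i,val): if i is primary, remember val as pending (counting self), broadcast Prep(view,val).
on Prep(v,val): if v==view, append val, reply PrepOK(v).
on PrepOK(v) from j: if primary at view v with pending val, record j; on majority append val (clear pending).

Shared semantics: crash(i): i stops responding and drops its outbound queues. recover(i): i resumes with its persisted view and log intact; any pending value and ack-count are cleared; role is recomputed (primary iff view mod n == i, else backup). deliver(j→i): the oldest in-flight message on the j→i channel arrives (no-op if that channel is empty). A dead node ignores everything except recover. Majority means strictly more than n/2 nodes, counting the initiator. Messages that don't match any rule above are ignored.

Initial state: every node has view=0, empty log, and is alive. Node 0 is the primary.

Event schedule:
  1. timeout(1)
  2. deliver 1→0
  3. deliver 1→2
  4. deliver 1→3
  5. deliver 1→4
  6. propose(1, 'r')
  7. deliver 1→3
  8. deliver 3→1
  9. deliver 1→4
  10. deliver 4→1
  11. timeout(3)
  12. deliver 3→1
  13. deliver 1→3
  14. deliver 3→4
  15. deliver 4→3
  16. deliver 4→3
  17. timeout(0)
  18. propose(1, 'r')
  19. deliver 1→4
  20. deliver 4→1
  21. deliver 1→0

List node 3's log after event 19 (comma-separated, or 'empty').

r

after 1 — timeout(1): n1:prim/v1/[-]
after 2 — deliver 1→0: n0:back/v1/[-]
after 3 — deliver 1→2: n2:back/v1/[-]
after 4 — deliver 1→3: n3:back/v1/[-]
after 5 — deliver 1→4: n4:back/v1/[-]
after 6 — propose(1,'r'): ·
after 7 — deliver 1→3: n3:back/v1/[r]
after 8 — deliver 3→1: ·
after 9 — deliver 1→4: n4:back/v1/[r]
after 10 — deliver 4→1: n1:prim/v1/[r]
after 11 — timeout(3): n3:back/v2/[r]
after 12 — deliver 3→1: n1:back/v2/[r]
after 13 — deliver 1→3: ·
after 14 — deliver 3→4: n4:back/v2/[r]
after 15 — deliver 4→3: ·
after 16 — deliver 4→3: ·
after 17 — timeout(0): n0:back/v2/[-]
after 18 — propose(1,'r'): ·
after 19 — deliver 1→4: ·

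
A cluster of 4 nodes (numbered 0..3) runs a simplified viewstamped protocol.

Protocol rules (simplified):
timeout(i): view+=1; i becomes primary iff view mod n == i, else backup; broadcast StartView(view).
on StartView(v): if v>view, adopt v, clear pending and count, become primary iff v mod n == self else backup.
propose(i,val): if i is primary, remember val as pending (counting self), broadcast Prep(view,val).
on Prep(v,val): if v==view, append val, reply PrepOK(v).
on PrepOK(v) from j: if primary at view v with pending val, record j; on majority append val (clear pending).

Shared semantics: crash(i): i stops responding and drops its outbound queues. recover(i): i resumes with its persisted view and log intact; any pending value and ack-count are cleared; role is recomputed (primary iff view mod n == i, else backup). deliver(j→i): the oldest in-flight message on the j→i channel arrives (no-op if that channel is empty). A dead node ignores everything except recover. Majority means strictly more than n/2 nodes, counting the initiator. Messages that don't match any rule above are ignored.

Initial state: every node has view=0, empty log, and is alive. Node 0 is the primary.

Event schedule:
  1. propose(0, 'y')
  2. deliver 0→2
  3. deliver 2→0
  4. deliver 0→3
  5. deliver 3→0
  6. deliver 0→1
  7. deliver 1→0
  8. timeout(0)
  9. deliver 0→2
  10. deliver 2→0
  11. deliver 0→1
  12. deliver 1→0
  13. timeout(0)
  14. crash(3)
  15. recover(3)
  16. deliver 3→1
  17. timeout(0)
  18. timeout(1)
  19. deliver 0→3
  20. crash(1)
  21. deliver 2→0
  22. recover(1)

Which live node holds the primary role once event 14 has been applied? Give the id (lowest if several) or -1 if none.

1

1. propose(0,'y'):  nop
2. deliver 0→2:  <2:back v0 y>
3. deliver 2→0:  nop
4. deliver 0→3:  <3:back v0 y>
5. deliver 3→0:  <0:prim v0 y>
6. deliver 0→1:  <1:back v0 y>
7. deliver 1→0:  nop
8. timeout(0):  <0:back v1 y>
9. deliver 0→2:  <2:back v1 y>
10. deliver 2→0:  nop
11. deliver 0→1:  <1:prim v1 y>
12. deliver 1→0:  nop
13. timeout(0):  <0:back v2 y>
14. crash(3):  <3:✗back v0 y>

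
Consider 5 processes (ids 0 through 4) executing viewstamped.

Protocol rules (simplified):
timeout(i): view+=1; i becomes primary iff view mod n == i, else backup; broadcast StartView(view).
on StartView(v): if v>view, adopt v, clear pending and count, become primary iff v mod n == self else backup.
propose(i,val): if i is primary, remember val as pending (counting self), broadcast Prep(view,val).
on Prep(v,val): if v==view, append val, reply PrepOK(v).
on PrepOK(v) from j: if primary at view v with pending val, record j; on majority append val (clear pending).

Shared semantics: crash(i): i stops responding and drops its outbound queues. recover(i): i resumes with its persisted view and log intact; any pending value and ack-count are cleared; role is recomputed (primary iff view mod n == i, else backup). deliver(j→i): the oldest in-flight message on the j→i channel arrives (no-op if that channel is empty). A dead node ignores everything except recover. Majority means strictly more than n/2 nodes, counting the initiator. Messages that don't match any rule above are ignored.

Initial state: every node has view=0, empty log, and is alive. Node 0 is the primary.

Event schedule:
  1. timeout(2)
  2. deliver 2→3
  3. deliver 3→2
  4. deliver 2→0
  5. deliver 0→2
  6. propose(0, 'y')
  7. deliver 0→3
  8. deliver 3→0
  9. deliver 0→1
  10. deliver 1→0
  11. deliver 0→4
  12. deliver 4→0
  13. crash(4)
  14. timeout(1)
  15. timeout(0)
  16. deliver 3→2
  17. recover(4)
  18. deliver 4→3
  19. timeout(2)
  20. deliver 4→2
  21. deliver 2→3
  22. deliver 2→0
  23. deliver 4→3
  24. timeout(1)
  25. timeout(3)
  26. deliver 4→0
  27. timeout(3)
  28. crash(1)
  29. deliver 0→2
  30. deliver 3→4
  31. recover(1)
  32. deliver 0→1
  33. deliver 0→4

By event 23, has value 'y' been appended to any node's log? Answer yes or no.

e1 timeout(2): 2[back,v=1,-]
e2 deliver 2→3: 3[back,v=1,-]
e3 deliver 3→2: ·
e4 deliver 2→0: 0[back,v=1,-]
e5 deliver 0→2: ·
e6 propose(0,'y'): ·
e7 deliver 0→3: ·
e8 deliver 3→0: ·
e9 deliver 0→1: ·
e10 deliver 1→0: ·
e11 deliver 0→4: ·
e12 deliver 4→0: ·
e13 crash(4): 4[✗back,v=0,-]
e14 timeout(1): 1[prim,v=1,-]
e15 timeout(0): 0[back,v=2,-]
e16 deliver 3→2: ·
e17 recover(4): 4[back,v=0,-]
e18 deliver 4→3: ·
e19 timeout(2): 2[prim,v=2,-]
e20 deliver 4→2: ·
e21 deliver 2→3: 3[back,v=2,-]
e22 deliver 2→0: ·
e23 deliver 4→3: ·

no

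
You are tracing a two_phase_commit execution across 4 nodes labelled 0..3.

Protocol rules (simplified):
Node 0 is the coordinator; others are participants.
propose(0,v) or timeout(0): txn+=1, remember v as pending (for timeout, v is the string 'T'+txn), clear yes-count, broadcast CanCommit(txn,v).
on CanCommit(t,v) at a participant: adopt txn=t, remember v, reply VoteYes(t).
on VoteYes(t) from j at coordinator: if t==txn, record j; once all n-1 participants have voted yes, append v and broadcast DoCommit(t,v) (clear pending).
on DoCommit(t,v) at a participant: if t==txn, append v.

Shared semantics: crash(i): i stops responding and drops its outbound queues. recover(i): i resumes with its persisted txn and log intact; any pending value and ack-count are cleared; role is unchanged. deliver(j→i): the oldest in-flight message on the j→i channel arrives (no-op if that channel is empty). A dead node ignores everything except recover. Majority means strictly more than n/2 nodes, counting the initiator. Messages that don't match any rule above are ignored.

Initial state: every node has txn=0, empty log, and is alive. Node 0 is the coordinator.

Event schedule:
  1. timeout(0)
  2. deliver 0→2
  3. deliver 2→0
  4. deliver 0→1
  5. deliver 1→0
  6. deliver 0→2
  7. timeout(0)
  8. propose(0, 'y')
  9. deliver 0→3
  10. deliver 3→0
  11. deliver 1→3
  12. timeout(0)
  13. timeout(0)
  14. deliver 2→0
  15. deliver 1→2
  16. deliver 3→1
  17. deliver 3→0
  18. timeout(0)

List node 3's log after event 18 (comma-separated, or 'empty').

step 1 timeout(0): 0={coor,t=1,log=-}
step 2 deliver 0→2: 2={part,t=1,log=-}
step 3 deliver 2→0: —
step 4 deliver 0→1: 1={part,t=1,log=-}
step 5 deliver 1→0: —
step 6 deliver 0→2: —
step 7 timeout(0): 0={coor,t=2,log=-}
step 8 propose(0,'y'): 0={coor,t=3,log=-}
step 9 deliver 0→3: 3={part,t=1,log=-}
step 10 deliver 3→0: —
step 11 deliver 1→3: —
step 12 timeout(0): 0={coor,t=4,log=-}
step 13 timeout(0): 0={coor,t=5,log=-}
step 14 deliver 2→0: —
step 15 deliver 1→2: —
step 16 deliver 3→1: —
step 17 deliver 3→0: —
step 18 timeout(0): 0={coor,t=6,log=-}

empty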